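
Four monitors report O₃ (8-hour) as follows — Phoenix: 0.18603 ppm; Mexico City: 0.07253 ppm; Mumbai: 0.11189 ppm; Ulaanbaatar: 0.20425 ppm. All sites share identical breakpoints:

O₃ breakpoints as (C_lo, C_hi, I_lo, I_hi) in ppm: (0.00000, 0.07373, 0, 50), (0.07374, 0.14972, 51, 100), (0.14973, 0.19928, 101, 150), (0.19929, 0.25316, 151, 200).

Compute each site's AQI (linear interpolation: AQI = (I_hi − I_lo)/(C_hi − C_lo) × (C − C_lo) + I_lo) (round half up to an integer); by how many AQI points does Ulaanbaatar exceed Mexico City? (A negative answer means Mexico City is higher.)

107

Phoenix: 0.18603 lies in 0.14973–0.19928, so I_lo=101, I_hi=150, C_lo=0.14973, C_hi=0.19928.
(150−101)/(0.19928−0.14973) × (0.18603−0.14973) + 101 = 49/0.04955 × 0.03630 + 101 ≈ 136.90 → 137.
Mexico City 0.07253: bracket 0.00000–0.07373 → index 0–50; slope 50/0.07373, offset 0.07253.
AQI = 0 + 50/0.07373·0.07253 ≈ 49.19 ⇒ 49.
Mumbai: 0.11189 ∈ [0.07374, 0.14972] ↔ index [51, 100].
51 + (0.11189−0.07374)·(100−51)/(0.14972−0.07374) = 51 + 0.03815·49/0.07598 ≈ 75.60, so AQI = 76.
Ulaanbaatar: 0.20425 ∈ [0.19929, 0.25316] ↔ index [151, 200].
151 + (0.20425−0.19929)·(200−151)/(0.25316−0.19929) = 151 + 0.00496·49/0.05387 ≈ 155.51, so AQI = 156.
AQIs: Phoenix=137, Mexico City=49, Mumbai=76, Ulaanbaatar=156. Ulaanbaatar (156) − Mexico City (49) = 107.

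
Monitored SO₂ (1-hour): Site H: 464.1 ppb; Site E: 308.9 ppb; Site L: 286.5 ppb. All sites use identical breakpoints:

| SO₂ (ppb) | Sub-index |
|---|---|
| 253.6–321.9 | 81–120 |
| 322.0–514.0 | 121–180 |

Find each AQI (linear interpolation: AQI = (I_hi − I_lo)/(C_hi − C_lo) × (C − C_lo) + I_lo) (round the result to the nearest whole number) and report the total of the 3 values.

Site H: row 322.0–514.0 (AQI 121–180). (180−121)·(464.1−322.0)/(514.0−322.0) + 121 = 59·142.1/192.0 + 121 ≈ 164.67 → 165.
Site E: 308.9 lies in 253.6–321.9, so I_lo=81, I_hi=120, C_lo=253.6, C_hi=321.9.
(120−81)/(321.9−253.6) × (308.9−253.6) + 81 = 39/68.3 × 55.3 + 81 ≈ 112.58 → 113.
Site L: 286.5 ∈ [253.6, 321.9] ↔ index [81, 120].
81 + (286.5−253.6)·(120−81)/(321.9−253.6) = 81 + 32.9·39/68.3 ≈ 99.79, so AQI = 100.
AQIs: Site H=165, Site E=113, Site L=100. Sum = 165 + 113 + 100 = 378.

378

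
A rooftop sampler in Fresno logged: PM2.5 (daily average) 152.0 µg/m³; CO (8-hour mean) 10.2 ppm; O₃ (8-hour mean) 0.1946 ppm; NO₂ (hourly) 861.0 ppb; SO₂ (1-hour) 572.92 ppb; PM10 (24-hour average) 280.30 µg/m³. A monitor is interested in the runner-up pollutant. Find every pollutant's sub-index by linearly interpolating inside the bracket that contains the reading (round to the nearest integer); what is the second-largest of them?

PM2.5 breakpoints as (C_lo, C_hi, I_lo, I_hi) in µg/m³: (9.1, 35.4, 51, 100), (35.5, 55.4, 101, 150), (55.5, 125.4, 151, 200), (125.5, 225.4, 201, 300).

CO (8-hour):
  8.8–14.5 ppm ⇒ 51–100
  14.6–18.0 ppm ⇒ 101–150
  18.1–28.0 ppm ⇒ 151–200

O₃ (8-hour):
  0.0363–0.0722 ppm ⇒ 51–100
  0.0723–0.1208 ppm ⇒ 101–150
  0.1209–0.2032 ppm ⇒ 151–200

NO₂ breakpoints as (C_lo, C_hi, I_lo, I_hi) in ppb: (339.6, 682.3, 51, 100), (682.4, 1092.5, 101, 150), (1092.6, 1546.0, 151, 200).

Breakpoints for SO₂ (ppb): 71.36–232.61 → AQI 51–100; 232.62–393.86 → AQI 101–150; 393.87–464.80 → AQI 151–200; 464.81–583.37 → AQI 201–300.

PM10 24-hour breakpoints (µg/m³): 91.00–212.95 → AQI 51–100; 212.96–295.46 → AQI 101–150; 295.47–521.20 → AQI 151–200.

PM2.5 152.0: bracket 125.5–225.4 → index 201–300; slope 99/99.9, offset 26.5.
AQI = 201 + 99/99.9·26.5 ≈ 227.26 ⇒ 227.
CO: row 8.8–14.5 (AQI 51–100). (100−51)·(10.2−8.8)/(14.5−8.8) + 51 = 49·1.4/5.7 + 51 ≈ 63.04 → 63.
O₃: row 0.1209–0.2032 (AQI 151–200). (200−151)·(0.1946−0.1209)/(0.2032−0.1209) + 151 = 49·0.0737/0.0823 + 151 ≈ 194.88 → 195.
NO₂: 861.0 ∈ [682.4, 1092.5] ↔ index [101, 150].
101 + (861.0−682.4)·(150−101)/(1092.5−682.4) = 101 + 178.6·49/410.1 ≈ 122.34, so AQI = 122.
SO₂: 572.92 lies in 464.81–583.37, so I_lo=201, I_hi=300, C_lo=464.81, C_hi=583.37.
(300−201)/(583.37−464.81) × (572.92−464.81) + 201 = 99/118.56 × 108.11 + 201 ≈ 291.27 → 291.
PM10: row 212.96–295.46 (AQI 101–150). (150−101)·(280.30−212.96)/(295.46−212.96) + 101 = 49·67.34/82.50 + 101 ≈ 141.00 → 141.
Sub-indices: PM2.5→227, CO→63, O₃→195, NO₂→122, SO₂→291, PM10→141. Ranked high→low: 291, 227, 195, 141, 122, 63. Second-highest sub-index = 227.

227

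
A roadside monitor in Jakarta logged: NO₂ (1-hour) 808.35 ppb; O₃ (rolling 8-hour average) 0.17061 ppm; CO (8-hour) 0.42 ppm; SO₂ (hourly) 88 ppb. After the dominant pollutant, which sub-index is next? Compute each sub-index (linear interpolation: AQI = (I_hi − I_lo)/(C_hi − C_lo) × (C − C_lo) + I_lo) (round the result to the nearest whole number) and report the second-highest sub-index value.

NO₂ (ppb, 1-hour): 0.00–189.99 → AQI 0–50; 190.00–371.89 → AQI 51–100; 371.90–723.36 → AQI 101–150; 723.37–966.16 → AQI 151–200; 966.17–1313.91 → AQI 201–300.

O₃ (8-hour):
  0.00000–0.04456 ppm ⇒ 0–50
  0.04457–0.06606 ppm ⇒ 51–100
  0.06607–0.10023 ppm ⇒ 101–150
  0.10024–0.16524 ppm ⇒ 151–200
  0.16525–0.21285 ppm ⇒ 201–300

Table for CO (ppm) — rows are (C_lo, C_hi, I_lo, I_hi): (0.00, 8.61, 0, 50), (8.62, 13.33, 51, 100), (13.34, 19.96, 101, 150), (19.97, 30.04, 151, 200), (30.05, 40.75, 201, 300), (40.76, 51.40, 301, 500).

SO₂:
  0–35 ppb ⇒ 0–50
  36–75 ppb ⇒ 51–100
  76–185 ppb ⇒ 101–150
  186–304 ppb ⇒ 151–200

168

NO₂: row 723.37–966.16 (AQI 151–200). (200−151)·(808.35−723.37)/(966.16−723.37) + 151 = 49·84.98/242.79 + 151 ≈ 168.15 → 168.
O₃: row 0.16525–0.21285 (AQI 201–300). (300−201)·(0.17061−0.16525)/(0.21285−0.16525) + 201 = 99·0.00536/0.04760 + 201 ≈ 212.15 → 212.
CO: row 0.00–8.61 (AQI 0–50). (50−0)·(0.42−0.00)/(8.61−0.00) + 0 = 50·0.42/8.61 + 0 ≈ 2.44 → 2.
SO₂: 88 lies in 76–185, so I_lo=101, I_hi=150, C_lo=76, C_hi=185.
(150−101)/(185−76) × (88−76) + 101 = 49/109 × 12 + 101 ≈ 106.39 → 106.
Sub-indices: NO₂→168, O₃→212, CO→2, SO₂→106. Ranked high→low: 212, 168, 106, 2. Second-highest sub-index = 168.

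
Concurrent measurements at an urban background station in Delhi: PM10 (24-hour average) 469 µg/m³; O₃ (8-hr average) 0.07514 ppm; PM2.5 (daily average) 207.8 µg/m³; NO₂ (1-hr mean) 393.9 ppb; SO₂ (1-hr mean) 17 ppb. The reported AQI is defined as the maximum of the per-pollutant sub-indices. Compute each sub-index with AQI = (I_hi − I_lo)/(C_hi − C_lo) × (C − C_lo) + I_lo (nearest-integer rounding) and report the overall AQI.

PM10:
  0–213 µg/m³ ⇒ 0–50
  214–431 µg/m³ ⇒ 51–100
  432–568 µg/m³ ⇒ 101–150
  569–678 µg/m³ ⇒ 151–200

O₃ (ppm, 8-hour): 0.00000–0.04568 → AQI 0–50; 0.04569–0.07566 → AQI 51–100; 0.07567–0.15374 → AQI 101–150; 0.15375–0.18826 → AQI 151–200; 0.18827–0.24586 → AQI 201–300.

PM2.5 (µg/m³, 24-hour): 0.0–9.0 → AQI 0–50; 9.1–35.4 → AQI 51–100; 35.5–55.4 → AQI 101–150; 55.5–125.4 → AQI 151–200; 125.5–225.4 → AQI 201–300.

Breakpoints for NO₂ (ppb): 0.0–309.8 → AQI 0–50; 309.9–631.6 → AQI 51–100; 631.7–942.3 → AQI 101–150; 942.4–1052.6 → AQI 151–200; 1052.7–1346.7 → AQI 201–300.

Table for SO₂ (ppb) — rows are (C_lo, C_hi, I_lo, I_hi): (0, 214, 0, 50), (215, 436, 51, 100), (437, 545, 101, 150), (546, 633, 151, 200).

283

PM10: 469 lies in 432–568, so I_lo=101, I_hi=150, C_lo=432, C_hi=568.
(150−101)/(568−432) × (469−432) + 101 = 49/136 × 37 + 101 ≈ 114.33 → 114.
O₃: 0.07514 lies in 0.04569–0.07566, so I_lo=51, I_hi=100, C_lo=0.04569, C_hi=0.07566.
(100−51)/(0.07566−0.04569) × (0.07514−0.04569) + 51 = 49/0.02997 × 0.02945 + 51 ≈ 99.15 → 99.
PM2.5: 207.8 lies in 125.5–225.4, so I_lo=201, I_hi=300, C_lo=125.5, C_hi=225.4.
(300−201)/(225.4−125.5) × (207.8−125.5) + 201 = 99/99.9 × 82.3 + 201 ≈ 282.56 → 283.
NO₂: 393.9 lies in 309.9–631.6, so I_lo=51, I_hi=100, C_lo=309.9, C_hi=631.6.
(100−51)/(631.6−309.9) × (393.9−309.9) + 51 = 49/321.7 × 84.0 + 51 ≈ 63.79 → 64.
SO₂ 17: bracket 0–214 → index 0–50; slope 50/214, offset 17.
AQI = 0 + 50/214·17 ≈ 3.97 ⇒ 4.
Sub-indices: PM10→114, O₃→99, PM2.5→283, NO₂→64, SO₂→4. Overall AQI = max = 283; dominant pollutant is PM2.5.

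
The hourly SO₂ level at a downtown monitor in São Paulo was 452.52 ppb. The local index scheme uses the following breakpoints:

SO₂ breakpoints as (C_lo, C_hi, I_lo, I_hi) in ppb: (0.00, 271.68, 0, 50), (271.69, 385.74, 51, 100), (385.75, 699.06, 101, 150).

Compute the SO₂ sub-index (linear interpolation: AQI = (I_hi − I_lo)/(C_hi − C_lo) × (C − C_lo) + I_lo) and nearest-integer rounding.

SO₂: row 385.75–699.06 (AQI 101–150). (150−101)·(452.52−385.75)/(699.06−385.75) + 101 = 49·66.77/313.31 + 101 ≈ 111.44 → 111.

111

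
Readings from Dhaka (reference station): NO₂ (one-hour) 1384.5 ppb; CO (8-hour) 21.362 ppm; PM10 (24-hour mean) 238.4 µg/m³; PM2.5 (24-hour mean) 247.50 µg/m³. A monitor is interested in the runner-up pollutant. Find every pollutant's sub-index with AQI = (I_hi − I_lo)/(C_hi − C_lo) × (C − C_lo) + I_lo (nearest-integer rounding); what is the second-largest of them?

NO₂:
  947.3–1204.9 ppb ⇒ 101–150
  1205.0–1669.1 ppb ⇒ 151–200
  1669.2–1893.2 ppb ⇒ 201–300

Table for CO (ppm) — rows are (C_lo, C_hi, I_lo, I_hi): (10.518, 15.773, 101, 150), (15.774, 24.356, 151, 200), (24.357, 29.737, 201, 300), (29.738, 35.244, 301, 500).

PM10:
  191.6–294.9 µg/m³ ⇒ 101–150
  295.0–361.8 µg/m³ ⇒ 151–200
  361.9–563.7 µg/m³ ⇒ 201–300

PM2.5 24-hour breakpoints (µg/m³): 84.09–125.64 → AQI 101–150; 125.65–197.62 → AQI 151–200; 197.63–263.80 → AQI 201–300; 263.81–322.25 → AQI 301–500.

NO₂: 1384.5 ∈ [1205.0, 1669.1] ↔ index [151, 200].
151 + (1384.5−1205.0)·(200−151)/(1669.1−1205.0) = 151 + 179.5·49/464.1 ≈ 169.95, so AQI = 170.
CO: 21.362 lies in 15.774–24.356, so I_lo=151, I_hi=200, C_lo=15.774, C_hi=24.356.
(200−151)/(24.356−15.774) × (21.362−15.774) + 151 = 49/8.582 × 5.588 + 151 ≈ 182.91 → 183.
PM10: row 191.6–294.9 (AQI 101–150). (150−101)·(238.4−191.6)/(294.9−191.6) + 101 = 49·46.8/103.3 + 101 ≈ 123.20 → 123.
PM2.5: row 197.63–263.80 (AQI 201–300). (300−201)·(247.50−197.63)/(263.80−197.63) + 201 = 99·49.87/66.17 + 201 ≈ 275.61 → 276.
Sub-indices: NO₂→170, CO→183, PM10→123, PM2.5→276. Ranked high→low: 276, 183, 170, 123. Second-highest sub-index = 183.

183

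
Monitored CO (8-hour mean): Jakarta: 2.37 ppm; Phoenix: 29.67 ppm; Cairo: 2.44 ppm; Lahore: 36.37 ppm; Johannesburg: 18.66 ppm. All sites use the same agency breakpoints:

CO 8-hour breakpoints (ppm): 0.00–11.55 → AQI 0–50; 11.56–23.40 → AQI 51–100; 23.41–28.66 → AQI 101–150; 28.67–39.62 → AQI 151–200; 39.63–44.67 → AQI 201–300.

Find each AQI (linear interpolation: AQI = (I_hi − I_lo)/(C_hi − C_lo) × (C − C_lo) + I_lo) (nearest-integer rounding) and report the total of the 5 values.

441

Jakarta 2.37: bracket 0.00–11.55 → index 0–50; slope 50/11.55, offset 2.37.
AQI = 0 + 50/11.55·2.37 ≈ 10.26 ⇒ 10.
Phoenix: 29.67 lies in 28.67–39.62, so I_lo=151, I_hi=200, C_lo=28.67, C_hi=39.62.
(200−151)/(39.62−28.67) × (29.67−28.67) + 151 = 49/10.95 × 1.00 + 151 ≈ 155.47 → 155.
Cairo: 2.44 lies in 0.00–11.55, so I_lo=0, I_hi=50, C_lo=0.00, C_hi=11.55.
(50−0)/(11.55−0.00) × (2.44−0.00) + 0 = 50/11.55 × 2.44 + 0 ≈ 10.56 → 11.
Lahore: 36.37 lies in 28.67–39.62, so I_lo=151, I_hi=200, C_lo=28.67, C_hi=39.62.
(200−151)/(39.62−28.67) × (36.37−28.67) + 151 = 49/10.95 × 7.70 + 151 ≈ 185.46 → 185.
Johannesburg: 18.66 lies in 11.56–23.40, so I_lo=51, I_hi=100, C_lo=11.56, C_hi=23.40.
(100−51)/(23.40−11.56) × (18.66−11.56) + 51 = 49/11.84 × 7.10 + 51 ≈ 80.38 → 80.
AQIs: Jakarta=10, Phoenix=155, Cairo=11, Lahore=185, Johannesburg=80. Sum = 10 + 155 + 11 + 185 + 80 = 441.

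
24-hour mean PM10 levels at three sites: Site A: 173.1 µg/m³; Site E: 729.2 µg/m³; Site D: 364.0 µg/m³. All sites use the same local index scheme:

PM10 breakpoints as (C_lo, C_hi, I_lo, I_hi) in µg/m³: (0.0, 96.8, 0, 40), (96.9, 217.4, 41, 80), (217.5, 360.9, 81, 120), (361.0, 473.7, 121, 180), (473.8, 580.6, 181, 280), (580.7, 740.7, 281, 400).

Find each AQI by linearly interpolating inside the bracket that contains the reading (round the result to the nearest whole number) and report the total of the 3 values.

580

Site A: 173.1 ∈ [96.9, 217.4] ↔ index [41, 80].
41 + (173.1−96.9)·(80−41)/(217.4−96.9) = 41 + 76.2·39/120.5 ≈ 65.66, so AQI = 66.
Site E: 729.2 ∈ [580.7, 740.7] ↔ index [281, 400].
281 + (729.2−580.7)·(400−281)/(740.7−580.7) = 281 + 148.5·119/160.0 ≈ 391.45, so AQI = 391.
Site D 364.0: bracket 361.0–473.7 → index 121–180; slope 59/112.7, offset 3.0.
AQI = 121 + 59/112.7·3.0 ≈ 122.57 ⇒ 123.
AQIs: Site A=66, Site E=391, Site D=123. Sum = 66 + 391 + 123 = 580.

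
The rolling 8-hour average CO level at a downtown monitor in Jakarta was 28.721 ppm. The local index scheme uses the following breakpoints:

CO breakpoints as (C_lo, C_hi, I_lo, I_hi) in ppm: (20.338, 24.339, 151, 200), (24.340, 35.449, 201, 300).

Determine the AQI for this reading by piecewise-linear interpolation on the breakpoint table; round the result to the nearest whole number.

240

CO: 28.721 lies in 24.340–35.449, so I_lo=201, I_hi=300, C_lo=24.340, C_hi=35.449.
(300−201)/(35.449−24.340) × (28.721−24.340) + 201 = 99/11.109 × 4.381 + 201 ≈ 240.04 → 240.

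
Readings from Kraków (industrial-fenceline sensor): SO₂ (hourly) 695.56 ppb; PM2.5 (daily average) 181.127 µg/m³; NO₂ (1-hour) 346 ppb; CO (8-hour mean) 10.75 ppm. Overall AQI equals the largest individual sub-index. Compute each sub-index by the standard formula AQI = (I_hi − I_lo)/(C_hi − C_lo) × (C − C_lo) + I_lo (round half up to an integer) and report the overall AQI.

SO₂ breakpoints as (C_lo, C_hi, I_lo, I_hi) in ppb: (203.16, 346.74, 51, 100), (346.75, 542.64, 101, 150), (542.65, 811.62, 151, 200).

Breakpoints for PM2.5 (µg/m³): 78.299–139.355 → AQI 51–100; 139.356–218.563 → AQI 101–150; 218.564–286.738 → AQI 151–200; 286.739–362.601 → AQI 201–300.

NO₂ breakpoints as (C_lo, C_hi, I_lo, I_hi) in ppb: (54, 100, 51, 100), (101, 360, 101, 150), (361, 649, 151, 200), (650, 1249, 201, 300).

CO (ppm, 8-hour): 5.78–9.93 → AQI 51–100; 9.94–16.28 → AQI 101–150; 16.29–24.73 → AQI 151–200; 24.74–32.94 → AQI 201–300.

SO₂: 695.56 ∈ [542.65, 811.62] ↔ index [151, 200].
151 + (695.56−542.65)·(200−151)/(811.62−542.65) = 151 + 152.91·49/268.97 ≈ 178.86, so AQI = 179.
PM2.5 181.127: bracket 139.356–218.563 → index 101–150; slope 49/79.207, offset 41.771.
AQI = 101 + 49/79.207·41.771 ≈ 126.84 ⇒ 127.
NO₂: 346 ∈ [101, 360] ↔ index [101, 150].
101 + (346−101)·(150−101)/(360−101) = 101 + 245·49/259 ≈ 147.35, so AQI = 147.
CO: row 9.94–16.28 (AQI 101–150). (150−101)·(10.75−9.94)/(16.28−9.94) + 101 = 49·0.81/6.34 + 101 ≈ 107.26 → 107.
Sub-indices: SO₂→179, PM2.5→127, NO₂→147, CO→107. Overall AQI = max = 179; dominant pollutant is SO₂.
AQI 179: Unhealthy.

179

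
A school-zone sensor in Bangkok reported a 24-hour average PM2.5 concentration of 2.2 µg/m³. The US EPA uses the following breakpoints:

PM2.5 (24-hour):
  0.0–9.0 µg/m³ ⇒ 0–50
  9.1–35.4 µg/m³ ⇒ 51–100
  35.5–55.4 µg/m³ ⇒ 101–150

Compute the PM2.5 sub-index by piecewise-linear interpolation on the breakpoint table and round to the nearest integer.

PM2.5: 2.2 lies in 0.0–9.0, so I_lo=0, I_hi=50, C_lo=0.0, C_hi=9.0.
(50−0)/(9.0−0.0) × (2.2−0.0) + 0 = 50/9.0 × 2.2 + 0 ≈ 12.22 → 12.

12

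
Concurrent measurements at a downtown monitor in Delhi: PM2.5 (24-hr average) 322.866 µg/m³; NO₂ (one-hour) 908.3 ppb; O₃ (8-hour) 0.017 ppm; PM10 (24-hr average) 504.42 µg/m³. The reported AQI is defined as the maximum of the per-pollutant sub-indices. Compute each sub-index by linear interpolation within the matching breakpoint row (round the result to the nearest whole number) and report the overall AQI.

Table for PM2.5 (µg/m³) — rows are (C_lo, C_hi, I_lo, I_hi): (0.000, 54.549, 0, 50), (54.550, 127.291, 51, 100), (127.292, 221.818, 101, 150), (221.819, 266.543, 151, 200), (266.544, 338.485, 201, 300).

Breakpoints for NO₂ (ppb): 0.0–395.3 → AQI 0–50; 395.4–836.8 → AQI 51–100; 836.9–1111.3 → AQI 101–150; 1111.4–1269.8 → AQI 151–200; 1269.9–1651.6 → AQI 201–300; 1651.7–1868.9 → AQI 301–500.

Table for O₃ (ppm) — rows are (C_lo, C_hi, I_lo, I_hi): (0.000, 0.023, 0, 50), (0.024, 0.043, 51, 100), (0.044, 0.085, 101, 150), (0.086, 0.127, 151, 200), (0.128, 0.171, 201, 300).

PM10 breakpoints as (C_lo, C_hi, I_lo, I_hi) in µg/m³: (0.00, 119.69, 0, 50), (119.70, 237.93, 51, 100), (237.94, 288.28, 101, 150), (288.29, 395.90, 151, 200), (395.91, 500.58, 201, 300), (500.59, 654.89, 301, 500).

306

PM2.5: 322.866 ∈ [266.544, 338.485] ↔ index [201, 300].
201 + (322.866−266.544)·(300−201)/(338.485−266.544) = 201 + 56.322·99/71.941 ≈ 278.51, so AQI = 279.
NO₂ 908.3: bracket 836.9–1111.3 → index 101–150; slope 49/274.4, offset 71.4.
AQI = 101 + 49/274.4·71.4 ≈ 113.75 ⇒ 114.
O₃ 0.017: bracket 0.000–0.023 → index 0–50; slope 50/0.023, offset 0.017.
AQI = 0 + 50/0.023·0.017 ≈ 36.96 ⇒ 37.
PM10: 504.42 lies in 500.59–654.89, so I_lo=301, I_hi=500, C_lo=500.59, C_hi=654.89.
(500−301)/(654.89−500.59) × (504.42−500.59) + 301 = 199/154.30 × 3.83 + 301 ≈ 305.94 → 306.
Sub-indices: PM2.5→279, NO₂→114, O₃→37, PM10→306. Overall AQI = max = 306; dominant pollutant is PM10.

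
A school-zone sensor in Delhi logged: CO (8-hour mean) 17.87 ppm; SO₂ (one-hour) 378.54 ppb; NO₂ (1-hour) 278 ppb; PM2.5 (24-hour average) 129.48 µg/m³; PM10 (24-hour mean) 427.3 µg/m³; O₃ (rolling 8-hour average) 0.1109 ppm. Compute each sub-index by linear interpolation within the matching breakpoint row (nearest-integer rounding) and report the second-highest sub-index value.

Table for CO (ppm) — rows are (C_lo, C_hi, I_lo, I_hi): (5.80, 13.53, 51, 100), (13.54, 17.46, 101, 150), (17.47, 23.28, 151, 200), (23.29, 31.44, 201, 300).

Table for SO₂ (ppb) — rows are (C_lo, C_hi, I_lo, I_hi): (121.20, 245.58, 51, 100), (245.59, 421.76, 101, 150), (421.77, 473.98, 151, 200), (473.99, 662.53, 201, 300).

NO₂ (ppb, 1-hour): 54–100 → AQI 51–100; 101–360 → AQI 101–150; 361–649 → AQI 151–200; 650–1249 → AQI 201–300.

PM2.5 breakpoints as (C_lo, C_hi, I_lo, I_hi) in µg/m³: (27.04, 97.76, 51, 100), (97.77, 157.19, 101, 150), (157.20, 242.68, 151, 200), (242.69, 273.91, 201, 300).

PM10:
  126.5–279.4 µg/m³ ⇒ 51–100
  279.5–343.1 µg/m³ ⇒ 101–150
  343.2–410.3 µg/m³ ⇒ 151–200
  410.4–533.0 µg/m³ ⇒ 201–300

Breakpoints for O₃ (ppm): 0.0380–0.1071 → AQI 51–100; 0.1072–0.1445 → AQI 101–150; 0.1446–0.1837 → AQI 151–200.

154

CO: row 17.47–23.28 (AQI 151–200). (200−151)·(17.87−17.47)/(23.28−17.47) + 151 = 49·0.40/5.81 + 151 ≈ 154.37 → 154.
SO₂ 378.54: bracket 245.59–421.76 → index 101–150; slope 49/176.17, offset 132.95.
AQI = 101 + 49/176.17·132.95 ≈ 137.98 ⇒ 138.
NO₂: row 101–360 (AQI 101–150). (150−101)·(278−101)/(360−101) + 101 = 49·177/259 + 101 ≈ 134.49 → 134.
PM2.5: row 97.77–157.19 (AQI 101–150). (150−101)·(129.48−97.77)/(157.19−97.77) + 101 = 49·31.71/59.42 + 101 ≈ 127.15 → 127.
PM10: 427.3 ∈ [410.4, 533.0] ↔ index [201, 300].
201 + (427.3−410.4)·(300−201)/(533.0−410.4) = 201 + 16.9·99/122.6 ≈ 214.65, so AQI = 215.
O₃: row 0.1072–0.1445 (AQI 101–150). (150−101)·(0.1109−0.1072)/(0.1445−0.1072) + 101 = 49·0.0037/0.0373 + 101 ≈ 105.86 → 106.
Sub-indices: CO→154, SO₂→138, NO₂→134, PM2.5→127, PM10→215, O₃→106. Ranked high→low: 215, 154, 138, 134, 127, 106. Second-highest sub-index = 154.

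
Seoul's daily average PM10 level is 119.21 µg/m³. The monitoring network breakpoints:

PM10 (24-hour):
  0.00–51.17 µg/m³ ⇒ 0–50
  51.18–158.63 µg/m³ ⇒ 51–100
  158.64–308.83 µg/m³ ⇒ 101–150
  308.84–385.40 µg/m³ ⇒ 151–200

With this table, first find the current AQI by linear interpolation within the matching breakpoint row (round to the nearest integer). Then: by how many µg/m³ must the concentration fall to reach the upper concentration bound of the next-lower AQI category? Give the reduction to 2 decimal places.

PM10 119.21: bracket 51.18–158.63 → index 51–100; slope 49/107.45, offset 68.03.
AQI = 51 + 49/107.45·68.03 ≈ 82.02 ⇒ 82.
Current AQI 82 is in the Moderate range (51–100). The next-lower category tops out at AQI 50, whose upper concentration bound is 51.17 µg/m³.
Reduction needed = 119.21 − 51.17 = 68.04 µg/m³.

68.04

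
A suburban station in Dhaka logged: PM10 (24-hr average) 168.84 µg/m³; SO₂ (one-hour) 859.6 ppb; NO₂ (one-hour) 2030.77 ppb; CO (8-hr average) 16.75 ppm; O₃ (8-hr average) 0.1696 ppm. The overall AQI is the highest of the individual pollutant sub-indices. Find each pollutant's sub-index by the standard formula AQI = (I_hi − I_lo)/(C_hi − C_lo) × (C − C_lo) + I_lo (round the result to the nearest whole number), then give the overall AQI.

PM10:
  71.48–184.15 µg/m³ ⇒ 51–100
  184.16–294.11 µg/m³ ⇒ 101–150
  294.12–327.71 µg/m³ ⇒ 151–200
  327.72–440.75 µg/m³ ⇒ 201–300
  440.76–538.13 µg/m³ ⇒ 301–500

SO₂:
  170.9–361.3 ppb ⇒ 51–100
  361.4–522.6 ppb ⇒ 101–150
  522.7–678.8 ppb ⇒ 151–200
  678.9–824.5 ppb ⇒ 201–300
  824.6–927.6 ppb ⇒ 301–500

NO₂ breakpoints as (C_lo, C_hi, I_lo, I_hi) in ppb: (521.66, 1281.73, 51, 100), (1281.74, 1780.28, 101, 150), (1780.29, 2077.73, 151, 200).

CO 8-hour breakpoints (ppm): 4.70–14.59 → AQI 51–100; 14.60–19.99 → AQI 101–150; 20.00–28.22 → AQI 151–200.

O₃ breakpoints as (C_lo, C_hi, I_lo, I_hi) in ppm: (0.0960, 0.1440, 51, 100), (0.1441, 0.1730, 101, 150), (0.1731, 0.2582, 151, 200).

369

PM10: row 71.48–184.15 (AQI 51–100). (100−51)·(168.84−71.48)/(184.15−71.48) + 51 = 49·97.36/112.67 + 51 ≈ 93.34 → 93.
SO₂ 859.6: bracket 824.6–927.6 → index 301–500; slope 199/103.0, offset 35.0.
AQI = 301 + 199/103.0·35.0 ≈ 368.62 ⇒ 369.
NO₂ 2030.77: bracket 1780.29–2077.73 → index 151–200; slope 49/297.44, offset 250.48.
AQI = 151 + 49/297.44·250.48 ≈ 192.26 ⇒ 192.
CO 16.75: bracket 14.60–19.99 → index 101–150; slope 49/5.39, offset 2.15.
AQI = 101 + 49/5.39·2.15 ≈ 120.55 ⇒ 121.
O₃: 0.1696 ∈ [0.1441, 0.1730] ↔ index [101, 150].
101 + (0.1696−0.1441)·(150−101)/(0.1730−0.1441) = 101 + 0.0255·49/0.0289 ≈ 144.24, so AQI = 144.
Sub-indices: PM10→93, SO₂→369, NO₂→192, CO→121, O₃→144. Overall AQI = max = 369; dominant pollutant is SO₂.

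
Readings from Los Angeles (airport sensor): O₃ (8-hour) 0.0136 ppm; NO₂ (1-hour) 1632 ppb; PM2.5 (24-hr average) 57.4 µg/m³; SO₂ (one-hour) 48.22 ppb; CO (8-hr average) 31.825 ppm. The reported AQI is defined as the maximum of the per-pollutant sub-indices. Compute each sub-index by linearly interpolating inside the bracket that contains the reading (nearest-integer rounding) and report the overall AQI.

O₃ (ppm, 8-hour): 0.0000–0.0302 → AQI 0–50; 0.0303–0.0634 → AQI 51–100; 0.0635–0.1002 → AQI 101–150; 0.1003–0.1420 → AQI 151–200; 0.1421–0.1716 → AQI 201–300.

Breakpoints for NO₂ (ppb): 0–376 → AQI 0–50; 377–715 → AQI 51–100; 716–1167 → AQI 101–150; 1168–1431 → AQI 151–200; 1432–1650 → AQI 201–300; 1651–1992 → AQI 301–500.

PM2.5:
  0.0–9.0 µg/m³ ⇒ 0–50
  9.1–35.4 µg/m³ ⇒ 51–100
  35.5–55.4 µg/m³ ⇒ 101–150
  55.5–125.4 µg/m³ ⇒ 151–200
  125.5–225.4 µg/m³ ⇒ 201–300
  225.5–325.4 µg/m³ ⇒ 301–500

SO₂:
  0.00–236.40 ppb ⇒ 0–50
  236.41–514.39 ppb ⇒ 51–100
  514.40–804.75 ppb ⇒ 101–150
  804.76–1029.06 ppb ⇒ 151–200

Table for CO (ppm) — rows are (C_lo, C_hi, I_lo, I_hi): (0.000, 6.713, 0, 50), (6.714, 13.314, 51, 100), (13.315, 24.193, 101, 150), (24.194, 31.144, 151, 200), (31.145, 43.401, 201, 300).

292

O₃: 0.0136 lies in 0.0000–0.0302, so I_lo=0, I_hi=50, C_lo=0.0000, C_hi=0.0302.
(50−0)/(0.0302−0.0000) × (0.0136−0.0000) + 0 = 50/0.0302 × 0.0136 + 0 ≈ 22.52 → 23.
NO₂: 1632 ∈ [1432, 1650] ↔ index [201, 300].
201 + (1632−1432)·(300−201)/(1650−1432) = 201 + 200·99/218 ≈ 291.83, so AQI = 292.
PM2.5 57.4: bracket 55.5–125.4 → index 151–200; slope 49/69.9, offset 1.9.
AQI = 151 + 49/69.9·1.9 ≈ 152.33 ⇒ 152.
SO₂: row 0.00–236.40 (AQI 0–50). (50−0)·(48.22−0.00)/(236.40−0.00) + 0 = 50·48.22/236.40 + 0 ≈ 10.20 → 10.
CO 31.825: bracket 31.145–43.401 → index 201–300; slope 99/12.256, offset 0.680.
AQI = 201 + 99/12.256·0.680 ≈ 206.49 ⇒ 206.
Sub-indices: O₃→23, NO₂→292, PM2.5→152, SO₂→10, CO→206. Overall AQI = max = 292; dominant pollutant is NO₂.
AQI 292: Very Unhealthy.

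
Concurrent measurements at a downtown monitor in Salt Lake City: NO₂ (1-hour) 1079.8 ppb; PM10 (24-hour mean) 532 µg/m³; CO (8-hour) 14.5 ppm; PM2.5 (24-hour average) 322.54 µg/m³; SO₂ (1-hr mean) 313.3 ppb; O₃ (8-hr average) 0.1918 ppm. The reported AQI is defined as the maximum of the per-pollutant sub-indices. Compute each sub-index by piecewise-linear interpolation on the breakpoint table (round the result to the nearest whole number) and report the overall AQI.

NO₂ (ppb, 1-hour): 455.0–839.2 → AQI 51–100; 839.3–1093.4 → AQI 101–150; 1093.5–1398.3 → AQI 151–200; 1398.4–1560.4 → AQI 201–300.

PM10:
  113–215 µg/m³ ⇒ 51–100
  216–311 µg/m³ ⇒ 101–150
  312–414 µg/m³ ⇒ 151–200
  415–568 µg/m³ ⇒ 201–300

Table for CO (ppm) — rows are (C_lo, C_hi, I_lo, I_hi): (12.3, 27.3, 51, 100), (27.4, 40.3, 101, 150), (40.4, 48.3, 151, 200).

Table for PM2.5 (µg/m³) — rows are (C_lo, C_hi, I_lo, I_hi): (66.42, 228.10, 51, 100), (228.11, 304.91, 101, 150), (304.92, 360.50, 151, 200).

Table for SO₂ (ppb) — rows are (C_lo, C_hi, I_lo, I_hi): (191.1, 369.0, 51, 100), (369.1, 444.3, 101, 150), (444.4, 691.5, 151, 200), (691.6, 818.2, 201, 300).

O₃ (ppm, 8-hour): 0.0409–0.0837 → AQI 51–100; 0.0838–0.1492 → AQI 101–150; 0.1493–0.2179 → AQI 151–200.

277

NO₂ 1079.8: bracket 839.3–1093.4 → index 101–150; slope 49/254.1, offset 240.5.
AQI = 101 + 49/254.1·240.5 ≈ 147.38 ⇒ 147.
PM10: 532 lies in 415–568, so I_lo=201, I_hi=300, C_lo=415, C_hi=568.
(300−201)/(568−415) × (532−415) + 201 = 99/153 × 117 + 201 ≈ 276.71 → 277.
CO: 14.5 lies in 12.3–27.3, so I_lo=51, I_hi=100, C_lo=12.3, C_hi=27.3.
(100−51)/(27.3−12.3) × (14.5−12.3) + 51 = 49/15.0 × 2.2 + 51 ≈ 58.19 → 58.
PM2.5: 322.54 lies in 304.92–360.50, so I_lo=151, I_hi=200, C_lo=304.92, C_hi=360.50.
(200−151)/(360.50−304.92) × (322.54−304.92) + 151 = 49/55.58 × 17.62 + 151 ≈ 166.53 → 167.
SO₂ 313.3: bracket 191.1–369.0 → index 51–100; slope 49/177.9, offset 122.2.
AQI = 51 + 49/177.9·122.2 ≈ 84.66 ⇒ 85.
O₃: 0.1918 ∈ [0.1493, 0.2179] ↔ index [151, 200].
151 + (0.1918−0.1493)·(200−151)/(0.2179−0.1493) = 151 + 0.0425·49/0.0686 ≈ 181.36, so AQI = 181.
Sub-indices: NO₂→147, PM10→277, CO→58, PM2.5→167, SO₂→85, O₃→181. Overall AQI = max = 277; dominant pollutant is PM10.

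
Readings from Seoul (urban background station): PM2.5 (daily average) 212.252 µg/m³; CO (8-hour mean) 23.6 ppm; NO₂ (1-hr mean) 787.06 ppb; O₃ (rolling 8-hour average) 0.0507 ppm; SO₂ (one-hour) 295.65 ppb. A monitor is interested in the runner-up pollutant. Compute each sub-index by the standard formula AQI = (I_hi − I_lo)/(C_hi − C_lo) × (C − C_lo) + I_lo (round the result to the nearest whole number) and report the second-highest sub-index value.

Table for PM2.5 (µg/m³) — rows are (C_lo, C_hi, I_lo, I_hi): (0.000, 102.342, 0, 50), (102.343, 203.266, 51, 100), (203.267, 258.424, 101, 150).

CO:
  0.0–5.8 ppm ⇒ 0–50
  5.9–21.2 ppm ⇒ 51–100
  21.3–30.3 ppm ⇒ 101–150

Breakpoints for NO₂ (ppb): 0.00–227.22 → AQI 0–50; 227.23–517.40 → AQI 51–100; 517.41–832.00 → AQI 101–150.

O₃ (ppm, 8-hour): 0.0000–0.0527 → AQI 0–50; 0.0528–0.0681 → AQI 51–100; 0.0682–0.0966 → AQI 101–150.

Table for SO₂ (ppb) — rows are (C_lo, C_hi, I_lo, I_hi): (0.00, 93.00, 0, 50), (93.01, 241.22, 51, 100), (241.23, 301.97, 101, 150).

143

PM2.5: row 203.267–258.424 (AQI 101–150). (150−101)·(212.252−203.267)/(258.424−203.267) + 101 = 49·8.985/55.157 + 101 ≈ 108.98 → 109.
CO: 23.6 lies in 21.3–30.3, so I_lo=101, I_hi=150, C_lo=21.3, C_hi=30.3.
(150−101)/(30.3−21.3) × (23.6−21.3) + 101 = 49/9.0 × 2.3 + 101 ≈ 113.52 → 114.
NO₂ 787.06: bracket 517.41–832.00 → index 101–150; slope 49/314.59, offset 269.65.
AQI = 101 + 49/314.59·269.65 ≈ 143.00 ⇒ 143.
O₃: 0.0507 ∈ [0.0000, 0.0527] ↔ index [0, 50].
0 + (0.0507−0.0000)·(50−0)/(0.0527−0.0000) = 0 + 0.0507·50/0.0527 ≈ 48.10, so AQI = 48.
SO₂: 295.65 ∈ [241.23, 301.97] ↔ index [101, 150].
101 + (295.65−241.23)·(150−101)/(301.97−241.23) = 101 + 54.42·49/60.74 ≈ 144.90, so AQI = 145.
Sub-indices: PM2.5→109, CO→114, NO₂→143, O₃→48, SO₂→145. Ranked high→low: 145, 143, 114, 109, 48. Second-highest sub-index = 143.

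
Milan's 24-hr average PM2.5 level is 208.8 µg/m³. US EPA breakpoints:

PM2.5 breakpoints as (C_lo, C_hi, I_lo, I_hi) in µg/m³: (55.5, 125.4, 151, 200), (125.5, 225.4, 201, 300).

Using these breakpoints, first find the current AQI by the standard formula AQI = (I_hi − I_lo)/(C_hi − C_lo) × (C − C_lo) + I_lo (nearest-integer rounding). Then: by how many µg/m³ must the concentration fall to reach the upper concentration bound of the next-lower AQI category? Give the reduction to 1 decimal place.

83.4

PM2.5 208.8: bracket 125.5–225.4 → index 201–300; slope 99/99.9, offset 83.3.
AQI = 201 + 99/99.9·83.3 ≈ 283.55 ⇒ 284.
Current AQI 284 is in the Very Unhealthy range (201–300). The next-lower category tops out at AQI 200, whose upper concentration bound is 125.4 µg/m³.
Reduction needed = 208.8 − 125.4 = 83.4 µg/m³.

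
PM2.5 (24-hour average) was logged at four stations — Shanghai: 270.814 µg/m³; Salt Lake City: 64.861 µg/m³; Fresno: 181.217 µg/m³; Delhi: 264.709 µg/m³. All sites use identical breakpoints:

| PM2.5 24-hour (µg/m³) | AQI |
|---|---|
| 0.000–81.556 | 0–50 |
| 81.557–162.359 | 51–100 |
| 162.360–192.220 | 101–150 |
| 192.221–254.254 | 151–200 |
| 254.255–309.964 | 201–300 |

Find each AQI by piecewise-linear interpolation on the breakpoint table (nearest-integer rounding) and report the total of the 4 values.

Shanghai: 270.814 ∈ [254.255, 309.964] ↔ index [201, 300].
201 + (270.814−254.255)·(300−201)/(309.964−254.255) = 201 + 16.559·99/55.709 ≈ 230.43, so AQI = 230.
Salt Lake City 64.861: bracket 0.000–81.556 → index 0–50; slope 50/81.556, offset 64.861.
AQI = 0 + 50/81.556·64.861 ≈ 39.76 ⇒ 40.
Fresno: row 162.360–192.220 (AQI 101–150). (150−101)·(181.217−162.360)/(192.220−162.360) + 101 = 49·18.857/29.860 + 101 ≈ 131.94 → 132.
Delhi: 264.709 lies in 254.255–309.964, so I_lo=201, I_hi=300, C_lo=254.255, C_hi=309.964.
(300−201)/(309.964−254.255) × (264.709−254.255) + 201 = 99/55.709 × 10.454 + 201 ≈ 219.58 → 220.
AQIs: Shanghai=230, Salt Lake City=40, Fresno=132, Delhi=220. Sum = 230 + 40 + 132 + 220 = 622.

622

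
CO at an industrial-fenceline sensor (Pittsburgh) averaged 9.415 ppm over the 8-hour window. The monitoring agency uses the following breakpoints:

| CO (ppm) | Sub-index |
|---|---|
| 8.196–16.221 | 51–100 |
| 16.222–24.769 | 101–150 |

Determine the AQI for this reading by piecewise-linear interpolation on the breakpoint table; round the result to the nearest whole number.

58

CO: row 8.196–16.221 (AQI 51–100). (100−51)·(9.415−8.196)/(16.221−8.196) + 51 = 49·1.219/8.025 + 51 ≈ 58.44 → 58.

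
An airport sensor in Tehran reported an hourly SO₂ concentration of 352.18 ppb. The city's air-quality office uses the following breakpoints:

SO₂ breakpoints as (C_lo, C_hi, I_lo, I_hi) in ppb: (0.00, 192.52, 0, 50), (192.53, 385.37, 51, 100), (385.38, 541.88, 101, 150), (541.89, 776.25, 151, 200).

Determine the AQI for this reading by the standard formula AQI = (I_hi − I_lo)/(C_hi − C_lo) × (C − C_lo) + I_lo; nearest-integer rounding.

92

SO₂: 352.18 lies in 192.53–385.37, so I_lo=51, I_hi=100, C_lo=192.53, C_hi=385.37.
(100−51)/(385.37−192.53) × (352.18−192.53) + 51 = 49/192.84 × 159.65 + 51 ≈ 91.57 → 92.
AQI 92 falls in the Moderate category.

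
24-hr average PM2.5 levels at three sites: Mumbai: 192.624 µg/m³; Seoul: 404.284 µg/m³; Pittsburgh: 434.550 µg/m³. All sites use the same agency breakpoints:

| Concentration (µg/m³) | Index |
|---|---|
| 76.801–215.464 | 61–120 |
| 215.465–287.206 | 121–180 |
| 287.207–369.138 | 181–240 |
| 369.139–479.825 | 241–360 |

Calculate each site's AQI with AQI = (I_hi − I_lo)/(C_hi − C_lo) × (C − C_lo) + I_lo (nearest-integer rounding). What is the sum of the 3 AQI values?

Mumbai 192.624: bracket 76.801–215.464 → index 61–120; slope 59/138.663, offset 115.823.
AQI = 61 + 59/138.663·115.823 ≈ 110.28 ⇒ 110.
Seoul 404.284: bracket 369.139–479.825 → index 241–360; slope 119/110.686, offset 35.145.
AQI = 241 + 119/110.686·35.145 ≈ 278.78 ⇒ 279.
Pittsburgh: 434.550 ∈ [369.139, 479.825] ↔ index [241, 360].
241 + (434.550−369.139)·(360−241)/(479.825−369.139) = 241 + 65.411·119/110.686 ≈ 311.32, so AQI = 311.
AQIs: Mumbai=110, Seoul=279, Pittsburgh=311. Sum = 110 + 279 + 311 = 700.

700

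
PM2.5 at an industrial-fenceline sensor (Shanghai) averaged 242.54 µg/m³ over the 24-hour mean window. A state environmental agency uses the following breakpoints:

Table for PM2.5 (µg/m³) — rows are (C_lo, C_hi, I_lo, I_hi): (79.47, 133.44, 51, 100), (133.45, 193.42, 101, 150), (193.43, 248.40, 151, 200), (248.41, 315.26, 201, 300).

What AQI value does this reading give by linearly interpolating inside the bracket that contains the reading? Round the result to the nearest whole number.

195

PM2.5: 242.54 lies in 193.43–248.40, so I_lo=151, I_hi=200, C_lo=193.43, C_hi=248.40.
(200−151)/(248.40−193.43) × (242.54−193.43) + 151 = 49/54.97 × 49.11 + 151 ≈ 194.78 → 195.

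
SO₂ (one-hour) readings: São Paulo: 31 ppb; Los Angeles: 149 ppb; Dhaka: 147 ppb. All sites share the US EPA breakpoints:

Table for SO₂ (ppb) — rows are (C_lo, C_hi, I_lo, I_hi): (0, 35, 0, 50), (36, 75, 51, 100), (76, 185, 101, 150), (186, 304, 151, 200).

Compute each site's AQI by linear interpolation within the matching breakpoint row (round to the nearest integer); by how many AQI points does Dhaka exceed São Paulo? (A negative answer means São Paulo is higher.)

São Paulo: row 0–35 (AQI 0–50). (50−0)·(31−0)/(35−0) + 0 = 50·31/35 + 0 ≈ 44.29 → 44.
Los Angeles: row 76–185 (AQI 101–150). (150−101)·(149−76)/(185−76) + 101 = 49·73/109 + 101 ≈ 133.82 → 134.
Dhaka: row 76–185 (AQI 101–150). (150−101)·(147−76)/(185−76) + 101 = 49·71/109 + 101 ≈ 132.92 → 133.
AQIs: São Paulo=44, Los Angeles=134, Dhaka=133. Dhaka (133) − São Paulo (44) = 89.

89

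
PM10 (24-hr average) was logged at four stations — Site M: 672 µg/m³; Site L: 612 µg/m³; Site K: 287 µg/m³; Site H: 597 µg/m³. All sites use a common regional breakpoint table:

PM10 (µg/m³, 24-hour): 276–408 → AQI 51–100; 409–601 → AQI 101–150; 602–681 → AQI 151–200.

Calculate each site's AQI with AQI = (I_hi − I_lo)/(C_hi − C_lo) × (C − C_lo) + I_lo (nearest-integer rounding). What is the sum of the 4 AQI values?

555

Site M: 672 lies in 602–681, so I_lo=151, I_hi=200, C_lo=602, C_hi=681.
(200−151)/(681−602) × (672−602) + 151 = 49/79 × 70 + 151 ≈ 194.42 → 194.
Site L: row 602–681 (AQI 151–200). (200−151)·(612−602)/(681−602) + 151 = 49·10/79 + 151 ≈ 157.20 → 157.
Site K: 287 ∈ [276, 408] ↔ index [51, 100].
51 + (287−276)·(100−51)/(408−276) = 51 + 11·49/132 ≈ 55.08, so AQI = 55.
Site H: 597 ∈ [409, 601] ↔ index [101, 150].
101 + (597−409)·(150−101)/(601−409) = 101 + 188·49/192 ≈ 148.98, so AQI = 149.
AQIs: Site M=194, Site L=157, Site K=55, Site H=149. Sum = 194 + 157 + 55 + 149 = 555.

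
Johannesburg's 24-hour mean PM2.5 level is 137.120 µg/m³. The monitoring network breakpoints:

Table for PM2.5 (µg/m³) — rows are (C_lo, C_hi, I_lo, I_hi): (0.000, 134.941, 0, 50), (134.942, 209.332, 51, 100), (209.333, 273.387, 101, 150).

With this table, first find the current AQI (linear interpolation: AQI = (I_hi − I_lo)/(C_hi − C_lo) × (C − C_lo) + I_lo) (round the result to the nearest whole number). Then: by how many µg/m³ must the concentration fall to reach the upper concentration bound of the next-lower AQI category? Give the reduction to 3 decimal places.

2.179

PM2.5: 137.120 ∈ [134.942, 209.332] ↔ index [51, 100].
51 + (137.120−134.942)·(100−51)/(209.332−134.942) = 51 + 2.178·49/74.390 ≈ 52.43, so AQI = 52.
Current AQI 52 is in the Moderate range (51–100). The next-lower category tops out at AQI 50, whose upper concentration bound is 134.941 µg/m³.
Reduction needed = 137.120 − 134.941 = 2.179 µg/m³.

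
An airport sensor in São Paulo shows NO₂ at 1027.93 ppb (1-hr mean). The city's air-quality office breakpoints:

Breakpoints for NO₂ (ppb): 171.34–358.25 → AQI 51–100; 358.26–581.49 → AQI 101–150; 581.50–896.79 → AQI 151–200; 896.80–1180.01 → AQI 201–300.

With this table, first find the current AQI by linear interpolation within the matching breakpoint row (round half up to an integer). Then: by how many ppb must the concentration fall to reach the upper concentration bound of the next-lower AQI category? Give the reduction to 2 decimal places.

131.14

NO₂ 1027.93: bracket 896.80–1180.01 → index 201–300; slope 99/283.21, offset 131.13.
AQI = 201 + 99/283.21·131.13 ≈ 246.84 ⇒ 247.
Current AQI 247 is in the Very Unhealthy range (201–300). The next-lower category tops out at AQI 200, whose upper concentration bound is 896.79 ppb.
Reduction needed = 1027.93 − 896.79 = 131.14 ppb.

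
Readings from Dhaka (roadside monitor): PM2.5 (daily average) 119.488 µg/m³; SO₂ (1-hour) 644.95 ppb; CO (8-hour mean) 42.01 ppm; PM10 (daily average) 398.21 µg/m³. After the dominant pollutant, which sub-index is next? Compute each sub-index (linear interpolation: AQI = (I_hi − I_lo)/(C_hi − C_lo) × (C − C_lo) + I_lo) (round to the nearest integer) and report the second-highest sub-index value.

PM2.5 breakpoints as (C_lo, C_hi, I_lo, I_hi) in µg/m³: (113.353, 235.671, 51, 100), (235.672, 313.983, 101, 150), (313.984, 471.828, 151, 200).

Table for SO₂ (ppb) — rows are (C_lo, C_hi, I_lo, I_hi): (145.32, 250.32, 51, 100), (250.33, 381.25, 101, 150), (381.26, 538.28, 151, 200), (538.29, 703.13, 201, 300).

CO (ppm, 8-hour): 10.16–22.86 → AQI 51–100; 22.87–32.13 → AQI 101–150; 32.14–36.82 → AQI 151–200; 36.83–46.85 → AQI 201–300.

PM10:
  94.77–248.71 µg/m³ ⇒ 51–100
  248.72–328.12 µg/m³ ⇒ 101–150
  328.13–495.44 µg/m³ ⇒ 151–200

252

PM2.5: row 113.353–235.671 (AQI 51–100). (100−51)·(119.488−113.353)/(235.671−113.353) + 51 = 49·6.135/122.318 + 51 ≈ 53.46 → 53.
SO₂ 644.95: bracket 538.29–703.13 → index 201–300; slope 99/164.84, offset 106.66.
AQI = 201 + 99/164.84·106.66 ≈ 265.06 ⇒ 265.
CO: row 36.83–46.85 (AQI 201–300). (300−201)·(42.01−36.83)/(46.85−36.83) + 201 = 99·5.18/10.02 + 201 ≈ 252.18 → 252.
PM10: row 328.13–495.44 (AQI 151–200). (200−151)·(398.21−328.13)/(495.44−328.13) + 151 = 49·70.08/167.31 + 151 ≈ 171.52 → 172.
Sub-indices: PM2.5→53, SO₂→265, CO→252, PM10→172. Ranked high→low: 265, 252, 172, 53. Second-highest sub-index = 252.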